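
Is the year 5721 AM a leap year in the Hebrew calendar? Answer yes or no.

Hebrew year 5721 is year 2 of its 19-year Metonic cycle; leap years are at positions 3, 6, 8, 11, 14, 17, 19, so it is a common year (12 months).

no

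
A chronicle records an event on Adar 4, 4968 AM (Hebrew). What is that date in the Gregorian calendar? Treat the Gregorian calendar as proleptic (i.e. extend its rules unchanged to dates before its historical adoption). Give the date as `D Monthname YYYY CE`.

Julian Day Number of the source date = 2162333.
Converting JDN 2162333 to the Gregorian calendar gives 1 March 1208 CE.

1 March 1208 CE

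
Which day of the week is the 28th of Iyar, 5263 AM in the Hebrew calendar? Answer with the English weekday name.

Equivalently 3 June 1503 Gregorian, JDN 2270172.
JDN 2270172 mod 7 = 2, and JDN 0 was a Monday, so this is a Wednesday.

Wednesday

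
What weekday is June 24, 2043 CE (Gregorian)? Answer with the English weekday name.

Wednesday

JDN 2467425 mod 7 = 2, and JDN 0 was a Monday, so this is a Wednesday.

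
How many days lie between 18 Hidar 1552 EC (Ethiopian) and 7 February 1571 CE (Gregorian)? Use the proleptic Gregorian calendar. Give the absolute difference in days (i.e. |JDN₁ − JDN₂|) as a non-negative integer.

JDN of the first date = 2290801.
JDN of the second date = 2294893.
|2294893 − 2290801| = 4092.

4092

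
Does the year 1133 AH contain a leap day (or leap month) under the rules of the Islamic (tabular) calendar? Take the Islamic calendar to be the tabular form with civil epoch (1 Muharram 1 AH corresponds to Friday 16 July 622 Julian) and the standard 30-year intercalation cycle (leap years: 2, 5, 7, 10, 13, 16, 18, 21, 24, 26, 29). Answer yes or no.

Year 1133 AH is year 23 of its 30-year cycle; leap positions are 2, 5, 7, 10, 13, 16, 18, 21, 24, 26, 29, so it is a common year (354 days).

no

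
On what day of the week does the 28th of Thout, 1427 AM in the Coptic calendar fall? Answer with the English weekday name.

In the Gregorian calendar this is 6 October 1710 (JDN 2345903).
JDN 2345903 mod 7 = 0, and JDN 0 was a Monday, so this is a Monday.

Monday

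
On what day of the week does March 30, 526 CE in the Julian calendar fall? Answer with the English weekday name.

Monday

In the proleptic Gregorian calendar this is 1 April 526 (JDN 1913268).
JDN 1913268 mod 7 = 0, and JDN 0 was a Monday, so this is a Monday.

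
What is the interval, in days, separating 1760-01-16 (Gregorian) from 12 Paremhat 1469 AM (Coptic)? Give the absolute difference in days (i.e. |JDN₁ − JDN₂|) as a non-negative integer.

First date → JDN 2363902; second date → JDN 2361408.
The interval is |2363902 − 2361408| = 2494 days.

2494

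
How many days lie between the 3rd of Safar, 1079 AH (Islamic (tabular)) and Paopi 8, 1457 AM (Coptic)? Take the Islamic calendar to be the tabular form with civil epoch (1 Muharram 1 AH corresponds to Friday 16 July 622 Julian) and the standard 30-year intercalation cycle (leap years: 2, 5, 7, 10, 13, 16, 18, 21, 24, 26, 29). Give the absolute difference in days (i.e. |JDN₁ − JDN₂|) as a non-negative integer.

26392

JDN of the first date = 2330479.
JDN of the second date = 2356871.
|2356871 − 2330479| = 26392.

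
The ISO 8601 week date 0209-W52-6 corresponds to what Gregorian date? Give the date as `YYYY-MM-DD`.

ISO week 1 of 209 is the week containing the first Thursday of 209.
Week 52, day 6 (Saturday) lands on 0209-12-30.

0209-12-30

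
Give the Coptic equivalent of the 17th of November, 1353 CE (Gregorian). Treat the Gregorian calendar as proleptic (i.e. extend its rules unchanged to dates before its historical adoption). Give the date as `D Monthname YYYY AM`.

Julian Day Number of the source date = 2215554.
Converting JDN 2215554 to the Coptic calendar gives 13 Hathor 1070 AM.

13 Hathor 1070 AM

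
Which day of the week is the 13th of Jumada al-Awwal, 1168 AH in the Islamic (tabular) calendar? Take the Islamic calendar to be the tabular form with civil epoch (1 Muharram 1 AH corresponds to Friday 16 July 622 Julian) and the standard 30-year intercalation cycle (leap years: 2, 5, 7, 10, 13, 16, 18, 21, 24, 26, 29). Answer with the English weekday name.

Equivalently 25 February 1755 Gregorian, JDN 2362116.
2362116 ≡ 1 (mod 7); counting from Monday = 0 gives Tuesday.

Tuesday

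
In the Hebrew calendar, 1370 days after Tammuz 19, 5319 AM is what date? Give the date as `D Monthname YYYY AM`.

JDN of Tammuz 19, 5319 AM = 2290657.
2290657 + 1370 = 2292027.
JDN 2292027 in the Hebrew calendar is 1 Nisan 5323 AM.

1 Nisan 5323 AM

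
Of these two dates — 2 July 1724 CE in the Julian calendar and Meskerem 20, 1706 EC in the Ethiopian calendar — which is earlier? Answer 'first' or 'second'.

The two dates have Julian Day Numbers 2350932 and 2346991 respectively.
Since 2346991 < 2350932, the second date comes first.

second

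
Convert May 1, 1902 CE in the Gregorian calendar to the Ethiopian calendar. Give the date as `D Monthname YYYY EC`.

23 Miyazya 1894 EC

Julian Day Number of the source date = 2415871.
Converting JDN 2415871 to the Ethiopian calendar gives 23 Miyazya 1894 EC.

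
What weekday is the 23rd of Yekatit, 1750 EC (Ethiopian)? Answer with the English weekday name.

Tuesday

This is JDN 2363215 (28 February 1758 Gregorian).
Since JDN mod 7 = 1 (0 = Monday), the day is Tuesday.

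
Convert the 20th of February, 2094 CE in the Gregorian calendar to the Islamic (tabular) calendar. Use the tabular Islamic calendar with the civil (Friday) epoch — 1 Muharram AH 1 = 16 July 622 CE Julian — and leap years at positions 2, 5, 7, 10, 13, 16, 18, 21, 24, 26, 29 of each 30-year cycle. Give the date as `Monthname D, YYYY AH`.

Julian Day Number of the source date = 2485929.
Converting JDN 2485929 to the tabular Islamic calendar gives 4 Shawwal 1517 AH.

Shawwal 4, 1517 AH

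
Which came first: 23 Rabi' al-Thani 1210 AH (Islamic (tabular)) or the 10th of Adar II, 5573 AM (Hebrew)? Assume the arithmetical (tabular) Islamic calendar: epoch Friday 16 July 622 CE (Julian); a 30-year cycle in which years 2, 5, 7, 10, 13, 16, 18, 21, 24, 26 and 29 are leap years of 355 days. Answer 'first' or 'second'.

The two dates have Julian Day Numbers 2376980 and 2383315 respectively.
Since 2376980 < 2383315, the first date comes first.

first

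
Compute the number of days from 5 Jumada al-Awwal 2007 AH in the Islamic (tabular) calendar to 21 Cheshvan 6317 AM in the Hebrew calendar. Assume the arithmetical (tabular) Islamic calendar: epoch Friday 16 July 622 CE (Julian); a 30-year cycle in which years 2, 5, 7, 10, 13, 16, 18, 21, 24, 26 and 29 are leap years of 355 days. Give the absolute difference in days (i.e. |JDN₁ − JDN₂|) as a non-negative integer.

First date → JDN 2659422; second date → JDN 2654950.
The interval is |2659422 − 2654950| = 4472 days.

4472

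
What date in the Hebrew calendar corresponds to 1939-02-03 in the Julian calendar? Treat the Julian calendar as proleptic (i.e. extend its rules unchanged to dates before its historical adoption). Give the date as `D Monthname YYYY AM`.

Julian Day Number of the source date = 2429311.
Converting JDN 2429311 to the Hebrew calendar gives 27 Shevat 5699 AM.

27 Shevat 5699 AM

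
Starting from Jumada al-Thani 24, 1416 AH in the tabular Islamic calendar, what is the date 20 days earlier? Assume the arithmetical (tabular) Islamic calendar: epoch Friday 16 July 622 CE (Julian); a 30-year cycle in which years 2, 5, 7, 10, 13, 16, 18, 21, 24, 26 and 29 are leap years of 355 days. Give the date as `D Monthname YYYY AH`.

4 Jumada al-Thani 1416 AH

The starting date is JDN 2450040; 2450040 − 20 = 2450020.
JDN 2450020 corresponds to 4 Jumada al-Thani 1416 AH.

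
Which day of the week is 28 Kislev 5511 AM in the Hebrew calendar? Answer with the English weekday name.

In the Gregorian calendar this is 26 December 1750 (JDN 2360594).
Since JDN mod 7 = 5 (0 = Monday), the day is Saturday.

Saturday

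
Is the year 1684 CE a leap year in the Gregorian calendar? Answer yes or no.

yes

1684 is divisible by 4 and not by 100, so it is a leap year.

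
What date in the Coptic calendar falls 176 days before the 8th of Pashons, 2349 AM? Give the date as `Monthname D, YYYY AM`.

The starting date is JDN 2682884; 2682884 − 176 = 2682708.
JDN 2682708 corresponds to Hathor 12, 2349 AM.

Hathor 12, 2349 AM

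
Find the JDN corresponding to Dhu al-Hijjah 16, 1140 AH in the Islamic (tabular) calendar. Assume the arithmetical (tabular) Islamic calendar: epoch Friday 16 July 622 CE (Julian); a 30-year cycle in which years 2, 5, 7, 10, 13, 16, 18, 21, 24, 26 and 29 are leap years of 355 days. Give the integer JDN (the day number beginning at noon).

2352404

Equivalently 24 July 1728 (Gregorian).
JDN 2400001 is 17 November 1858 CE (Gregorian), MJD 0; the target day is −47597 days from there, so JDN = 2352404.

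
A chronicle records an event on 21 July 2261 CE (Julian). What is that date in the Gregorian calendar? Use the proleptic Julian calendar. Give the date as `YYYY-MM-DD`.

2261-08-05

For dates in this range the Gregorian date is 15 days ahead of the Julian.
21 July 2261 Julian + 15 days → 5 August 2261 Gregorian.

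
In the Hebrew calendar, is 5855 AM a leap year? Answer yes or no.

Hebrew year 5855 is year 3 of its 19-year Metonic cycle; leap years are at positions 3, 6, 8, 11, 14, 17, 19, so it is a leap year (13 months).

yes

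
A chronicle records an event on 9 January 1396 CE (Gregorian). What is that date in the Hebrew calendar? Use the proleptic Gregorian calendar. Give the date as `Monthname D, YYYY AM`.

Tevet 19, 5156 AM

Julian Day Number of the source date = 2230947.
Converting JDN 2230947 to the Hebrew calendar gives 19 Tevet 5156 AM.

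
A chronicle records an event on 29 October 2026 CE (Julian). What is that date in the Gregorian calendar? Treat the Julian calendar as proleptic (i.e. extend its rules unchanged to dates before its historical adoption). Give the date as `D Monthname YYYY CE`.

At this point the Julian calendar is 13 days behind the Gregorian.
29 October 2026 Julian + 13 days → 11 November 2026 Gregorian.

11 November 2026 CE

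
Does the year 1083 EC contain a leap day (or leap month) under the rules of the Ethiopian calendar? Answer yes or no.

1083 mod 4 = 3; in the Ethiopian calendar a year is leap when year mod 4 = 3, so it is a leap year.

yes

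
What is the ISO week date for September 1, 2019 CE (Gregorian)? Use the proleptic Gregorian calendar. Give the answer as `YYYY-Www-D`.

The weekday is Sunday (ISO weekday 7).
That Sunday belongs to ISO week 35 of ISO year 2019.

2019-W35-7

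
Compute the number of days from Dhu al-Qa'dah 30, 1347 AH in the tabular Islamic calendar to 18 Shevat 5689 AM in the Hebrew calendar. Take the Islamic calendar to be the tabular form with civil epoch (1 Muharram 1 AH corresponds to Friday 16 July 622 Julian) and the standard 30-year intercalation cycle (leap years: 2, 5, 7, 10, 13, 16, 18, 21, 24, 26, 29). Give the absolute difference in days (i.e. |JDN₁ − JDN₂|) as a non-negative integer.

101

JDN of the first date = 2425742.
JDN of the second date = 2425641.
|2425641 − 2425742| = 101.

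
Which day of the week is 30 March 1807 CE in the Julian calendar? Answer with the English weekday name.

This is JDN 2381153 (11 April 1807 Gregorian).
Since JDN mod 7 = 5 (0 = Monday), the day is Saturday.

Saturday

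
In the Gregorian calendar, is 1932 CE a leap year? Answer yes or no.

1932 is divisible by 4 and not by 100, so it is a leap year.

yes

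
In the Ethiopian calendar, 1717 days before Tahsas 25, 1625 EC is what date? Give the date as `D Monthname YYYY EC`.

14 Miyazya 1620 EC

JDN of Tahsas 25, 1625 EC = 2317501.
2317501 − 1717 = 2315784.
JDN 2315784 in the Ethiopian calendar is 14 Miyazya 1620 EC.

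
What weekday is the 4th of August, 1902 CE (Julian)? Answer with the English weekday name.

In the Gregorian calendar this is 17 August 1902 (JDN 2415979).
Since JDN mod 7 = 6 (0 = Monday), the day is Sunday.

Sunday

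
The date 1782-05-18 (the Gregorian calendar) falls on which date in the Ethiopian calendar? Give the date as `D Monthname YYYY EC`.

Both dates share Julian Day Number 2372060; in the Ethiopian calendar that is 12 Ginbot 1774 EC.

12 Ginbot 1774 EC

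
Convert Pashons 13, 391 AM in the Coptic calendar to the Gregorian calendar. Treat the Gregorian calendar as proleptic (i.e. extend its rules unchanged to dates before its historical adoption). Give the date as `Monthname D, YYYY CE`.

May 11, 675 CE

Julian Day Number of the source date = 1967729.
Converting JDN 1967729 to the Gregorian calendar gives 11 May 675 CE.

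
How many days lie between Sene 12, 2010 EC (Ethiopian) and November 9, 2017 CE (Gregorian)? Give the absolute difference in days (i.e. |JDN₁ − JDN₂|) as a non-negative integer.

First date → JDN 2458289; second date → JDN 2458067.
The interval is |2458289 − 2458067| = 222 days.

222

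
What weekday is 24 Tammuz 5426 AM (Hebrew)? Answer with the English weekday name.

In the Gregorian calendar this is 27 July 1666 (JDN 2329762).
Since JDN mod 7 = 1 (0 = Monday), the day is Tuesday.

Tuesday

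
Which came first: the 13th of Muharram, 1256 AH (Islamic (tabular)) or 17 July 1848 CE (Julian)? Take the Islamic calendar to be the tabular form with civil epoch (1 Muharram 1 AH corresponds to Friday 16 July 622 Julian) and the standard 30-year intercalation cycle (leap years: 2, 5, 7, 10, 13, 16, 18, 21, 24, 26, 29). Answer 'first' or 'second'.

The two dates have Julian Day Numbers 2393182 and 2396238 respectively.
Since 2393182 < 2396238, the first date comes first.

first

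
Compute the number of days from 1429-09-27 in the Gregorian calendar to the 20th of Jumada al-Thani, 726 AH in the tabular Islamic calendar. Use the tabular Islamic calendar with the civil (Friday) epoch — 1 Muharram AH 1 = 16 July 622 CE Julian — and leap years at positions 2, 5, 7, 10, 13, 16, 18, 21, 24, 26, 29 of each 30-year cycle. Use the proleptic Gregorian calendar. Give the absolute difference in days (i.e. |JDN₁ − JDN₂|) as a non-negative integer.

37738

First date → JDN 2243261; second date → JDN 2205523.
The interval is |2243261 − 2205523| = 37738 days.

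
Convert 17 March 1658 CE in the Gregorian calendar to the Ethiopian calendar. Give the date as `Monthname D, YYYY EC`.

Megabit 11, 1650 EC

Julian Day Number of the source date = 2326708.
Converting JDN 2326708 to the Ethiopian calendar gives 11 Megabit 1650 EC.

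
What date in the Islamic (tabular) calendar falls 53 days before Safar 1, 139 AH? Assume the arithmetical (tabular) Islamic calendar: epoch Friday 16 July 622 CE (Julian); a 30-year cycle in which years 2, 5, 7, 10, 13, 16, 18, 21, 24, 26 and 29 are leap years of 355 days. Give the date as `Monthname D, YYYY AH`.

Dhu al-Hijjah 8, 138 AH

Counting 53 days back from JDN 1997373 reaches JDN 1997320, which is Dhu al-Hijjah 8, 138 AH.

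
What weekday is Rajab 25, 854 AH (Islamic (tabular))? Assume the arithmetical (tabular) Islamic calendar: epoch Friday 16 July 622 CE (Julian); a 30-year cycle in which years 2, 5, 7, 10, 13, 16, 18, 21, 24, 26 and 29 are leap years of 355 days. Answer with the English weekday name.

This is JDN 2250916 (12 September 1450 Gregorian).
Since JDN mod 7 = 3 (0 = Monday), the day is Thursday.

Thursday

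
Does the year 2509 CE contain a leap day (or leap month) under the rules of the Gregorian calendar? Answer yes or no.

2509 is not divisible by 4, so it is a common year.

no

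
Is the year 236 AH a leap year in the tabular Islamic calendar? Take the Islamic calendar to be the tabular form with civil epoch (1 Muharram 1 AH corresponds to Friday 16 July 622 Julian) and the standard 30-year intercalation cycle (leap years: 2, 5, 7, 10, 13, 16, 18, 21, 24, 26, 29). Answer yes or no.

yes

Year 236 AH is year 26 of its 30-year cycle; leap positions are 2, 5, 7, 10, 13, 16, 18, 21, 24, 26, 29, so it is a leap year (355 days).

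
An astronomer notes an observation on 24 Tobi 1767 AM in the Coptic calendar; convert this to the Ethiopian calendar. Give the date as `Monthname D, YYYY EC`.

Tir 24, 2043 EC

The source date corresponds to 1 February 2051 in the Gregorian calendar (JDN 2470204).
That day falls on 24 Tir 2043 EC in the Ethiopian calendar.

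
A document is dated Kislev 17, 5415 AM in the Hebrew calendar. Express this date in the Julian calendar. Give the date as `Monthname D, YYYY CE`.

Both dates share Julian Day Number 2325502; in the Julian calendar that is 17 November 1654 CE.

November 17, 1654 CE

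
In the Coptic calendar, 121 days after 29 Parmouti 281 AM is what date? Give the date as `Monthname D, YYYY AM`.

Mesori 30, 281 AM

JDN of 29 Parmouti 281 AM = 1927538.
1927538 + 121 = 1927659.
JDN 1927659 in the Coptic calendar is Mesori 30, 281 AM.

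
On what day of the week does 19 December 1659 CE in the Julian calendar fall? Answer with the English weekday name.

In the Gregorian calendar this is 29 December 1659 (JDN 2327360).
JDN 2327360 mod 7 = 0, and JDN 0 was a Monday, so this is a Monday.

Monday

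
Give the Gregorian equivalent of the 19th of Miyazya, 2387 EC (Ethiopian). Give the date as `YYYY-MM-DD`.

2395-04-30

Julian Day Number of the source date = 2595935.
Converting JDN 2595935 to the Gregorian calendar gives 30 April 2395 CE.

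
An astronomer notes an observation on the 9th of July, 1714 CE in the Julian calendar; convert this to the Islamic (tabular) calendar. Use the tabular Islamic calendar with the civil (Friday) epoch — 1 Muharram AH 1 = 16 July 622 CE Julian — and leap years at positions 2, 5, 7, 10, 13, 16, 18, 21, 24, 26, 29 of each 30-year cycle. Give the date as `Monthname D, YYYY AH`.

Both dates share Julian Day Number 2347286; in the tabular Islamic calendar that is 8 Rajab 1126 AH.

Rajab 8, 1126 AH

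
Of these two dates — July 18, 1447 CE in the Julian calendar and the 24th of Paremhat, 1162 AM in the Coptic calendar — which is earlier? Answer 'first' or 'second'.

second

First date → JDN 2249773; second date → JDN 2249288.
JDN 2249288 < JDN 2249773, so the second date is earlier.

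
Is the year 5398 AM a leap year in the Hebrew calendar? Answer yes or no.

Hebrew year 5398 is year 2 of its 19-year Metonic cycle; leap years are at positions 3, 6, 8, 11, 14, 17, 19, so it is a common year (12 months).

no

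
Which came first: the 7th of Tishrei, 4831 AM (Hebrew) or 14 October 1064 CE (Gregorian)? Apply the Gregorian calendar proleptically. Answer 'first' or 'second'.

second

The two dates have Julian Day Numbers 2112133 and 2109965 respectively.
Since 2109965 < 2112133, the second date comes first.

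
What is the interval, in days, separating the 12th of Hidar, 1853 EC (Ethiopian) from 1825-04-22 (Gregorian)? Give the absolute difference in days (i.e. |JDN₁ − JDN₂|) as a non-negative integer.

JDN of the first date = 2400735.
JDN of the second date = 2387739.
|2387739 − 2400735| = 12996.

12996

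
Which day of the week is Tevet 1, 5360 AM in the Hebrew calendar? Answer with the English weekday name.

Sunday

In the Gregorian calendar this is 19 December 1599 (JDN 2305435).
JDN 2305435 mod 7 = 6, and JDN 0 was a Monday, so this is a Sunday.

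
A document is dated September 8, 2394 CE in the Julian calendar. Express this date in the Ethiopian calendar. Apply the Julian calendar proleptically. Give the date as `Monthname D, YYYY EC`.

Julian Day Number of the source date = 2595717.
Converting JDN 2595717 to the Ethiopian calendar gives 11 Meskerem 2387 EC.

Meskerem 11, 2387 EC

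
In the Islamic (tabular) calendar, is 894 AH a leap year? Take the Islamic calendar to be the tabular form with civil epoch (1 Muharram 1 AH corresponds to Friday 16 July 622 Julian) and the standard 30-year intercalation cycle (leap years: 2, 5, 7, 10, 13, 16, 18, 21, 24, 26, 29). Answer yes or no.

yes

Year 894 AH is year 24 of its 30-year cycle; leap positions are 2, 5, 7, 10, 13, 16, 18, 21, 24, 26, 29, so it is a leap year (355 days).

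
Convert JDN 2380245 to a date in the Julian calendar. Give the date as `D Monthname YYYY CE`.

3 October 1804 CE

The Gregorian equivalent of JDN 2380245 is 15 October 1804.
In the Julian calendar that day is 3 October 1804 CE.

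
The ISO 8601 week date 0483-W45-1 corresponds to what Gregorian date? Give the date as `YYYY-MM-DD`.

ISO week 1 of 483 is the week containing the first Thursday of 483.
Week 45, day 1 (Monday) lands on 0483-11-08.

0483-11-08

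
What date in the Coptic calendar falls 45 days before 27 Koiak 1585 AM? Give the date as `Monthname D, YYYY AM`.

The starting date is JDN 2403702; 2403702 − 45 = 2403657.
JDN 2403657 corresponds to Hathor 12, 1585 AM.

Hathor 12, 1585 AM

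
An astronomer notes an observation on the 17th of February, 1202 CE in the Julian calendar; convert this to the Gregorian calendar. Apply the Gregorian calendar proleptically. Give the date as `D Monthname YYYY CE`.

24 February 1202 CE

The Julian–Gregorian offset here is 7 days (Julian trailing).
17 February 1202 Julian + 7 days → 24 February 1202 Gregorian.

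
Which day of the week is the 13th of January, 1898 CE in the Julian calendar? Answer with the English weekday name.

This is JDN 2414315 (25 January 1898 Gregorian).
Since JDN mod 7 = 1 (0 = Monday), the day is Tuesday.

Tuesday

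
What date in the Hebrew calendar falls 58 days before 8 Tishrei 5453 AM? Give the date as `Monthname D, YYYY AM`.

Av 9, 5452 AM

Counting 58 days back from JDN 2339312 reaches JDN 2339254, which is Av 9, 5452 AM.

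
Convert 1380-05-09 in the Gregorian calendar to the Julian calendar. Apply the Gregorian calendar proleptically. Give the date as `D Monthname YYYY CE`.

The Julian–Gregorian offset here is 8 days (Julian trailing).
9 May 1380 Gregorian − 8 days → 1 May 1380 Julian.

1 May 1380 CE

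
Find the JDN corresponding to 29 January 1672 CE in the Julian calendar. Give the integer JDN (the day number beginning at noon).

In the Gregorian calendar the same day is 8 February 1672.
JDN 2451545 is 1 January 2000 CE (Gregorian); the target day is −119761 days from there, so JDN = 2331784.

2331784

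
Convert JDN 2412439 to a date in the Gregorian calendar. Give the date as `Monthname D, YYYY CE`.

December 6, 1892 CE

Counting from JDN 2299161 = 15 Oct 1582 gives an offset of 113278 days.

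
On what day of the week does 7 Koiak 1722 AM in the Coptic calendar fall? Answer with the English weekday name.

Equivalently 16 December 2005 Gregorian, JDN 2453721.
2453721 ≡ 4 (mod 7); counting from Monday = 0 gives Friday.

Friday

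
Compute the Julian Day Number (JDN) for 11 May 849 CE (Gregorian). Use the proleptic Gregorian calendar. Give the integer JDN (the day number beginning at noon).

JDN 2451545 is 1 January 2000 CE (Gregorian); the target day is −420263 days from there, so JDN = 2031282.

2031282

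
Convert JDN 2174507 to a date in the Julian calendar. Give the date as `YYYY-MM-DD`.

1241-06-23

JDN 2174507 is 30 June 1241 in the proleptic Gregorian calendar.
In the Julian calendar that day is 1241-06-23.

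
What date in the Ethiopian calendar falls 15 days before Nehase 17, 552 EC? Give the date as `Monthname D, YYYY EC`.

Counting 15 days back from JDN 1925820 reaches JDN 1925805, which is Nehase 2, 552 EC.

Nehase 2, 552 EC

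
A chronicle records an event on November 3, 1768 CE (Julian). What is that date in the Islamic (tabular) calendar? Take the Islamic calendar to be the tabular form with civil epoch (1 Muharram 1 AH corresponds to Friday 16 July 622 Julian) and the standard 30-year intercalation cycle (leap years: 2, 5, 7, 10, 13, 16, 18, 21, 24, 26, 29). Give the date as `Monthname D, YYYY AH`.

Rajab 4, 1182 AH

The source date corresponds to 14 November 1768 in the Gregorian calendar (JDN 2367127).
That day falls on 4 Rajab 1182 AH in the tabular Islamic calendar.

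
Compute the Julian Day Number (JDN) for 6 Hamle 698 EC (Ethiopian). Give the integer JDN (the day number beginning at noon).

In the proleptic Gregorian calendar the same day is 4 July 706.
JDN 2400001 is 17 November 1858 CE (Gregorian), MJD 0; the target day is −420896 days from there, so JDN = 1979105.

1979105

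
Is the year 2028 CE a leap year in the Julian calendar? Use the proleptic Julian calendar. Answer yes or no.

2028 mod 4 = 0, so it is a leap year in the Julian calendar.

yes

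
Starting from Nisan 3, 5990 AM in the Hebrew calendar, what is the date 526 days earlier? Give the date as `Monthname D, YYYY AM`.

The starting date is JDN 2535627; 2535627 − 526 = 2535101.
JDN 2535101 corresponds to Tishrei 9, 5989 AM.

Tishrei 9, 5989 AM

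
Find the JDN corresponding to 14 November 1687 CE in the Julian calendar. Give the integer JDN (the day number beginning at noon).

2337552

In the Gregorian calendar the same day is 24 November 1687.
JDN 2451545 is 1 January 2000 CE (Gregorian); the target day is −113993 days from there, so JDN = 2337552.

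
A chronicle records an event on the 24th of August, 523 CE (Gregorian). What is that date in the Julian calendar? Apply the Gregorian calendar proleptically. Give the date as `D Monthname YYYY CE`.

22 August 523 CE

At this point the Julian calendar is 2 days behind the Gregorian.
24 August 523 Gregorian − 2 days → 22 August 523 Julian.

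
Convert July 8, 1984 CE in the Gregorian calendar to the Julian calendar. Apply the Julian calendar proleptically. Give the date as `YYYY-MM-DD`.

At this point the Julian calendar is 13 days behind the Gregorian.
8 July 1984 Gregorian − 13 days → 25 June 1984 Julian.

1984-06-25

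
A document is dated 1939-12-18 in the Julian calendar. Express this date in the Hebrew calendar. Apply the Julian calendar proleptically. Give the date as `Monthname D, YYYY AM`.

Julian Day Number of the source date = 2429629.
Converting JDN 2429629 to the Hebrew calendar gives 19 Tevet 5700 AM.

Tevet 19, 5700 AM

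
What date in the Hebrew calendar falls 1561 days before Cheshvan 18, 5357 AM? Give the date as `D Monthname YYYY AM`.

Counting 1561 days back from JDN 2304300 reaches JDN 2302739, which is 23 Av 5352 AM.

23 Av 5352 AM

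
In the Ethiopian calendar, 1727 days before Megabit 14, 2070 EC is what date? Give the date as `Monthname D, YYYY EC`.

Sene 23, 2065 EC

Counting 1727 days back from JDN 2480116 reaches JDN 2478389, which is Sene 23, 2065 EC.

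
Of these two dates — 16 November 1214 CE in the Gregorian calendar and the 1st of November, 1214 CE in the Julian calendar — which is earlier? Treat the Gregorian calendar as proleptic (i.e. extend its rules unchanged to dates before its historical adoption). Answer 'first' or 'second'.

second

First date → JDN 2164784; second date → JDN 2164776.
JDN 2164776 < JDN 2164784, so the second date is earlier.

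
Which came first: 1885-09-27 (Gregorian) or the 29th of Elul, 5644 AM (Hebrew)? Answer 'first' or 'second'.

second

Converting both to JDN: 2409812 vs 2409439; the smaller is the second.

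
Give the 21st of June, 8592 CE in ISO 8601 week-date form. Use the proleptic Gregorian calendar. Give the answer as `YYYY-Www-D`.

The weekday is Thursday (ISO weekday 4).
That Thursday belongs to ISO week 25 of ISO year 8592.

8592-W25-4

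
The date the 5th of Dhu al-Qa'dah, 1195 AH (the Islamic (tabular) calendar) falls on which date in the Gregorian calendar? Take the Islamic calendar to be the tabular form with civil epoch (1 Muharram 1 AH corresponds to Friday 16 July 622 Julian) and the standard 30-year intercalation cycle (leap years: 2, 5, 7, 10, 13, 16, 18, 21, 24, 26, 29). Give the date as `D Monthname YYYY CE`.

23 October 1781 CE

Both dates share Julian Day Number 2371853; in the Gregorian calendar that is 23 October 1781 CE.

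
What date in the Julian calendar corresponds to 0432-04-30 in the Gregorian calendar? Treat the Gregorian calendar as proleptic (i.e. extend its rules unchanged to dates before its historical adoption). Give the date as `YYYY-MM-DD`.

At this point the Julian calendar is 1 day behind the Gregorian.
30 April 432 Gregorian − 1 day → 29 April 432 Julian.

0432-04-29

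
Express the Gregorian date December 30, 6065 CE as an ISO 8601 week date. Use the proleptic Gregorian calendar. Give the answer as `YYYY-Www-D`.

6065-W53-3

The weekday is Wednesday (ISO weekday 3).
That Wednesday belongs to ISO week 53 of ISO year 6065.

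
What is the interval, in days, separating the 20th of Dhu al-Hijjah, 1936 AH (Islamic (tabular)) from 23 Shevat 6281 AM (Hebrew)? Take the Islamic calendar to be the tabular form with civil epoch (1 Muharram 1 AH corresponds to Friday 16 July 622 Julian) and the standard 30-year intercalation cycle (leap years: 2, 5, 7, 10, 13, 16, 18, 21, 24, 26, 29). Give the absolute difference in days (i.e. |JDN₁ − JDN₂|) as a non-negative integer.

First date → JDN 2634483; second date → JDN 2641869.
The interval is |2634483 − 2641869| = 7386 days.

7386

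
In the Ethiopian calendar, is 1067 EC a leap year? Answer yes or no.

yes

1067 mod 4 = 3; in the Ethiopian calendar a year is leap when year mod 4 = 3, so it is a leap year.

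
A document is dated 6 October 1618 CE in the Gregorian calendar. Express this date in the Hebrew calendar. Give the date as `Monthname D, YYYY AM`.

Julian Day Number of the source date = 2312301.
Converting JDN 2312301 to the Hebrew calendar gives 17 Tishrei 5379 AM.

Tishrei 17, 5379 AM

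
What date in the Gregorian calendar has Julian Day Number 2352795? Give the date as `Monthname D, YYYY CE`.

JDN 2451545 is 1 Jan 2000; 2352795 is −98750 days from there.

August 19, 1729 CE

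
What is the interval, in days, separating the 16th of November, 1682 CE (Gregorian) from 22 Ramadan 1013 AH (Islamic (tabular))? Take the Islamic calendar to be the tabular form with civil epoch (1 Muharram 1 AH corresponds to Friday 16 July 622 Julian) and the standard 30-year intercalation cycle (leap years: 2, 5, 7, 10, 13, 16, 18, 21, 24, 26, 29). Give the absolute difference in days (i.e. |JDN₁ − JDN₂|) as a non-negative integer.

28402

First date → JDN 2335718; second date → JDN 2307316.
The interval is |2335718 − 2307316| = 28402 days.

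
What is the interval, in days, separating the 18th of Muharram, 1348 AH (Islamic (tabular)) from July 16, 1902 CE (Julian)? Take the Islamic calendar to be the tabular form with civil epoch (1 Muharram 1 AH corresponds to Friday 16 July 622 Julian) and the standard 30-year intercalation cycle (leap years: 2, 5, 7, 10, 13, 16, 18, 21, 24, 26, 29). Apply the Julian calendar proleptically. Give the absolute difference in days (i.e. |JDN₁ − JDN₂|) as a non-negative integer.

JDN of the first date = 2425789.
JDN of the second date = 2415960.
|2415960 − 2425789| = 9829.

9829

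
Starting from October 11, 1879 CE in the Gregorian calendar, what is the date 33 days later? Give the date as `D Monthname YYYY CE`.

13 November 1879 CE

JDN of October 11, 1879 CE = 2407634.
2407634 + 33 = 2407667.
JDN 2407667 in the Gregorian calendar is 13 November 1879 CE.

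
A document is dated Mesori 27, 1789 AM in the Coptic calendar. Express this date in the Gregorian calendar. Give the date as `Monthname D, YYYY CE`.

September 2, 2073 CE

Julian Day Number of the source date = 2478453.
Converting JDN 2478453 to the Gregorian calendar gives 2 September 2073 CE.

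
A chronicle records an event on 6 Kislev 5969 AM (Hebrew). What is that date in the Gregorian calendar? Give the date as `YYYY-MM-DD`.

2208-11-15

Both dates share Julian Day Number 2527834; in the Gregorian calendar that is 15 November 2208 CE.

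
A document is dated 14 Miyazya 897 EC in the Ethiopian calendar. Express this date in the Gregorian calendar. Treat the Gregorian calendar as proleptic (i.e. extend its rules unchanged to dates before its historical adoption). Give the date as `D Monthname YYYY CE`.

Julian Day Number of the source date = 2051708.
Converting JDN 2051708 to the Gregorian calendar gives 14 April 905 CE.

14 April 905 CE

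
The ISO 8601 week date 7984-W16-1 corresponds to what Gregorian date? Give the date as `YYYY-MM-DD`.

7984-04-16

ISO week 1 of 7984 is the week containing the first Thursday of 7984.
Week 16, day 1 (Monday) lands on 7984-04-16.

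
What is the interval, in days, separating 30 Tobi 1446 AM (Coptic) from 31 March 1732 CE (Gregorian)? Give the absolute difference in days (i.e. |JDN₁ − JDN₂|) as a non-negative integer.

785

First date → JDN 2352965; second date → JDN 2353750.
The interval is |2352965 − 2353750| = 785 days.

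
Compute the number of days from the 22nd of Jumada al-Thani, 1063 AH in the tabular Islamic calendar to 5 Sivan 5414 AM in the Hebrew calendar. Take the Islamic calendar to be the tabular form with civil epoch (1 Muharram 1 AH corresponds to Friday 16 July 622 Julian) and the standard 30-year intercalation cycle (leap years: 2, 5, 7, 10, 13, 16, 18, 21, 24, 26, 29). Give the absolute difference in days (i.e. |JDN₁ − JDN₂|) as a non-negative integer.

JDN of the first date = 2324946.
JDN of the second date = 2325312.
|2325312 − 2324946| = 366.

366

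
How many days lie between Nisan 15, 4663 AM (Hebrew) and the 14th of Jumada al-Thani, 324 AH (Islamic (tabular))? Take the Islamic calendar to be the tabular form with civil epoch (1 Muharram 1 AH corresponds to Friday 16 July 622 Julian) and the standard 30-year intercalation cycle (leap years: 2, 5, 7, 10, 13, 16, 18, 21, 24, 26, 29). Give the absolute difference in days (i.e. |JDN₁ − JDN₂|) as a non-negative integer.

12079

JDN of the first date = 2050982.
JDN of the second date = 2063061.
|2063061 − 2050982| = 12079.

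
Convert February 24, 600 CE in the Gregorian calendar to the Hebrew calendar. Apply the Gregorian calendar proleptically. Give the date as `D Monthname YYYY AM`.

1 Adar 4360 AM

Both dates share Julian Day Number 1940260; in the Hebrew calendar that is 1 Adar 4360 AM.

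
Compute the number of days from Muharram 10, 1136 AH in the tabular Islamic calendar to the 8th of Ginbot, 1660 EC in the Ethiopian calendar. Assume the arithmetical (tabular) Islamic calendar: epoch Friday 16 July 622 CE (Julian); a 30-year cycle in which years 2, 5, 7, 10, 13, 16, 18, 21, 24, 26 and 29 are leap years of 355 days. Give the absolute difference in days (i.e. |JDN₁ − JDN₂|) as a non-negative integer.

JDN of the first date = 2350655.
JDN of the second date = 2330418.
|2330418 − 2350655| = 20237.

20237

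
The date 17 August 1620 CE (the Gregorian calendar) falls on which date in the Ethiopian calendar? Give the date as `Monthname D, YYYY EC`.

Julian Day Number of the source date = 2312982.
Converting JDN 2312982 to the Ethiopian calendar gives 14 Nehase 1612 EC.

Nehase 14, 1612 EC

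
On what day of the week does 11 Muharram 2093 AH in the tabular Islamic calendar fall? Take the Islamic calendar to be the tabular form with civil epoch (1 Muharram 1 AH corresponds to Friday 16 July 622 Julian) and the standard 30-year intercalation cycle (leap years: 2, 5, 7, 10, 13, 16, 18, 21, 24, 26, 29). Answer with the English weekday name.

Equivalently 12 April 2652 Gregorian, JDN 2689785.
Since JDN mod 7 = 0 (0 = Monday), the day is Monday.

Monday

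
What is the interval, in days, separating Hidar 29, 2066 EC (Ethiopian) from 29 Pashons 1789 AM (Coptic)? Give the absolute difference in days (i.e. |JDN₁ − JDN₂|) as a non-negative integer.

185

First date → JDN 2478550; second date → JDN 2478365.
The interval is |2478550 − 2478365| = 185 days.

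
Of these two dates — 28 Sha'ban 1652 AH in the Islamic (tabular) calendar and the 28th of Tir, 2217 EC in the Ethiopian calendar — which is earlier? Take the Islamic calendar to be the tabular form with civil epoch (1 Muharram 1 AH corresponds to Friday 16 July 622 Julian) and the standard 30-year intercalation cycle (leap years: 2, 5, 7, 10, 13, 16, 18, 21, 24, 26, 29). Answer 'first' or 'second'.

first

Converting both to JDN: 2533733 vs 2533762; the smaller is the first.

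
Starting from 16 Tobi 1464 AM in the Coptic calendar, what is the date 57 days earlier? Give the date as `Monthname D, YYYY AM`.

The starting date is JDN 2359526; 2359526 − 57 = 2359469.
JDN 2359469 corresponds to Hathor 19, 1464 AM.

Hathor 19, 1464 AM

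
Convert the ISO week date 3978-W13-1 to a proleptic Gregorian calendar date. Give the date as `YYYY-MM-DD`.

ISO week 1 of 3978 is the week containing the first Thursday of 3978.
Week 13, day 1 (Monday) lands on 3978-03-27.

3978-03-27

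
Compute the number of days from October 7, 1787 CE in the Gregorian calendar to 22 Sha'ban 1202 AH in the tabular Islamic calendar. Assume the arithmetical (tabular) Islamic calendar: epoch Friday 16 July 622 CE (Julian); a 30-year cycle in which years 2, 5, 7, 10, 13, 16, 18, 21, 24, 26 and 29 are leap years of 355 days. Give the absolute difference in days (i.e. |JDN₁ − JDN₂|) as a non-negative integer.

JDN of the first date = 2374028.
JDN of the second date = 2374262.
|2374262 − 2374028| = 234.

234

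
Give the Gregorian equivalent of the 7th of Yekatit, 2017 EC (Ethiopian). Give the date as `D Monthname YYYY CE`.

14 February 2025 CE

Both dates share Julian Day Number 2460721; in the Gregorian calendar that is 14 February 2025 CE.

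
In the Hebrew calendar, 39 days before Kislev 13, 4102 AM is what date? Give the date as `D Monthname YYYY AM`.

4 Cheshvan 4102 AM

The starting date is JDN 1845921; 1845921 − 39 = 1845882.
JDN 1845882 corresponds to 4 Cheshvan 4102 AM.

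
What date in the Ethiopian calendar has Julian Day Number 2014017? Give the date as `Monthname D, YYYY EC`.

Yekatit 4, 794 EC

The proleptic Gregorian equivalent of JDN 2014017 is 2 February 802.
In the Ethiopian calendar that day is Yekatit 4, 794 EC.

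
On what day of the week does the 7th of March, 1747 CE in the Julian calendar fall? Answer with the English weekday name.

In the Gregorian calendar this is 18 March 1747 (JDN 2359215).
JDN 2359215 mod 7 = 5, and JDN 0 was a Monday, so this is a Saturday.

Saturday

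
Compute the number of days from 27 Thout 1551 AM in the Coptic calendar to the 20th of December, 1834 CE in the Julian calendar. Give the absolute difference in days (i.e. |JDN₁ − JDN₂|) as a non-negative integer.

JDN of the first date = 2391193.
JDN of the second date = 2391280.
|2391280 − 2391193| = 87.

87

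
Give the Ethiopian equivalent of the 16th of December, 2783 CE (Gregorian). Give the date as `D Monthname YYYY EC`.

30 Hidar 2776 EC

Julian Day Number of the source date = 2737879.
Converting JDN 2737879 to the Ethiopian calendar gives 30 Hidar 2776 EC.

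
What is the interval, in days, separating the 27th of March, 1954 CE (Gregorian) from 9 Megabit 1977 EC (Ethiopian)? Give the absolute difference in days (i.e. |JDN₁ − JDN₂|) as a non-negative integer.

First date → JDN 2434829; second date → JDN 2446143.
The interval is |2434829 − 2446143| = 11314 days.

11314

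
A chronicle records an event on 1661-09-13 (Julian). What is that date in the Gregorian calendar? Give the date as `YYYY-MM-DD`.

1661-09-23

The Julian–Gregorian offset here is 10 days (Julian trailing).
13 September 1661 Julian + 10 days → 23 September 1661 Gregorian.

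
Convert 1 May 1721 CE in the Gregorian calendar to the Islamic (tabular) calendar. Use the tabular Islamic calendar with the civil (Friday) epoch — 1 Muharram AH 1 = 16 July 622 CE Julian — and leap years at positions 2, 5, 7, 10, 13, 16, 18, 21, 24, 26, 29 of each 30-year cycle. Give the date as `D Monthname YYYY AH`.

Julian Day Number of the source date = 2349763.
Converting JDN 2349763 to the tabular Islamic calendar gives 4 Rajab 1133 AH.

4 Rajab 1133 AH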